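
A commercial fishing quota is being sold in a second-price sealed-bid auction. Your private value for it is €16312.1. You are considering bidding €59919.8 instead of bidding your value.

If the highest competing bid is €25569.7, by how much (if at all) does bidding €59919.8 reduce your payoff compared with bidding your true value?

Bidding your value €16312.1: you lose (since €16312.1 < €25569.7). Payoff €0.
Bidding €59919.8: you win and pay €25569.7. Payoff €16312.1 − €25569.7 = −€9257.6.
The competing bid €25569.7 lies between your value and your inflated bid, so overbidding wins an item priced above your value.
Loss from deviating = €0 − (−€9257.6) = €9257.6.
Truthful bidding weakly dominates here: raising your bid can only win items priced above your value, and lowering it can only forfeit items priced below.

€9257.6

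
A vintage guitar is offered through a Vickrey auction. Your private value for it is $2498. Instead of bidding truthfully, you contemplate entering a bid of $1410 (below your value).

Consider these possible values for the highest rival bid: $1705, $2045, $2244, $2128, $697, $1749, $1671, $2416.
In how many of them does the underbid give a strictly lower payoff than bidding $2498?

7

The deviation hurts exactly when the highest competing bid lies strictly between $1410 and $2498 — underbidding then forfeits a profitable win.
$1705: inside the interval → strictly worse (loss $793).
$2045: inside the interval → strictly worse (loss $453).
$2244: inside the interval → strictly worse (loss $254).
$2128: inside the interval → strictly worse (loss $370).
$697: below both → same outcome either way.
$1749: inside the interval → strictly worse (loss $749).
$1671: inside the interval → strictly worse (loss $827).
$2416: inside the interval → strictly worse (loss $82).
Count: 7.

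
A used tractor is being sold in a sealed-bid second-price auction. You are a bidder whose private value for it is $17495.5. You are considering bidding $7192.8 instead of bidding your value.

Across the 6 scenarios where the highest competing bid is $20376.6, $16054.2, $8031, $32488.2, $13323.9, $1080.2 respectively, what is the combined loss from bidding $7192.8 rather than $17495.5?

The deviation costs you only when the competing bid falls strictly between $7192.8 and $17495.5; elsewhere both bids give the same outcome.
$20376.6: outcomes coincide → loss $0.
$16054.2: truthful payoff $1441.3, deviation payoff $0 → loss $1441.3.
$8031: truthful payoff $9464.5, deviation payoff $0 → loss $9464.5.
$32488.2: outcomes coincide → loss $0.
$13323.9: truthful payoff $4171.6, deviation payoff $0 → loss $4171.6.
$1080.2: outcomes coincide → loss $0.
Total loss = $1441.3 + $9464.5 + $4171.6 = $15077.4.

$15077.4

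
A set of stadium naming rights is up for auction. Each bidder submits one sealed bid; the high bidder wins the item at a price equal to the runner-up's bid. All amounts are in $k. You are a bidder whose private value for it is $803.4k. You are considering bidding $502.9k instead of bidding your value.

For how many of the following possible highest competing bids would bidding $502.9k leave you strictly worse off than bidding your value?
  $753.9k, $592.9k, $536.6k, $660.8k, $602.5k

5

The deviation hurts exactly when the highest competing bid lies strictly between $502.9k and $803.4k — underbidding then forfeits a profitable win.
$753.9k: inside the interval → strictly worse (loss $49.5k).
$592.9k: inside the interval → strictly worse (loss $210.5k).
$536.6k: inside the interval → strictly worse (loss $266.8k).
$660.8k: inside the interval → strictly worse (loss $142.6k).
$602.5k: inside the interval → strictly worse (loss $200.9k).
Count: 5.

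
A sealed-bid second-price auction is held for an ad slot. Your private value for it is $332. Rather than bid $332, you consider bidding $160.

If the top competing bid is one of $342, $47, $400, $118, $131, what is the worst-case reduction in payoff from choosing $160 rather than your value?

$342: same outcome either way → loss $0.
$47: same outcome either way → loss $0.
$400: same outcome either way → loss $0.
$118: same outcome either way → loss $0.
$131: same outcome either way → loss $0.
Maximum loss: $0.

$0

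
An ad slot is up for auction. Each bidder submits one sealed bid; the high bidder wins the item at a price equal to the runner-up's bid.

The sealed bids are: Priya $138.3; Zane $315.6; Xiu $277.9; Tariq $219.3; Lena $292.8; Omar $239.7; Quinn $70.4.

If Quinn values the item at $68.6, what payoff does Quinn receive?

Highest bid: Zane at $315.6, so Zane wins.
Second-highest bid: Lena at $292.8 — that is the price the winner pays.
Quinn did not win, so Quinn pays nothing and receives nothing: payoff $0.

$0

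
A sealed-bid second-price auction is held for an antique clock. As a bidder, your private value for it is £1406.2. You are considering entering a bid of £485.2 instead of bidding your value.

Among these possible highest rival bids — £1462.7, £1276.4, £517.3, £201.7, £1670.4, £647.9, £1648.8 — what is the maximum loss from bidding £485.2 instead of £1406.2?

£888.9

£1462.7: same outcome either way → loss £0.
£1276.4: truthful gives £129.8, deviation gives £0 → loss £129.8.
£517.3: truthful gives £888.9, deviation gives £0 → loss £888.9.
£201.7: same outcome either way → loss £0.
£1670.4: same outcome either way → loss £0.
£647.9: truthful gives £758.3, deviation gives £0 → loss £758.3.
£1648.8: same outcome either way → loss £0.
Maximum loss: £888.9.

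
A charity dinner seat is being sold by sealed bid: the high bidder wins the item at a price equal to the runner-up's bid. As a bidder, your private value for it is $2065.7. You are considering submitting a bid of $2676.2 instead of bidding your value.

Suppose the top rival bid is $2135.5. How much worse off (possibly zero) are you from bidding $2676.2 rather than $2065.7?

Bidding your value $2065.7: you lose (since $2065.7 < $2135.5). Payoff $0.
Bidding $2676.2: you win and pay $2135.5. Payoff $2065.7 − $2135.5 = −$69.8.
The competing bid $2135.5 lies between your value and your inflated bid, so overbidding wins an item priced above your value.
Loss from deviating = $0 − (−$69.8) = $69.8.

$69.8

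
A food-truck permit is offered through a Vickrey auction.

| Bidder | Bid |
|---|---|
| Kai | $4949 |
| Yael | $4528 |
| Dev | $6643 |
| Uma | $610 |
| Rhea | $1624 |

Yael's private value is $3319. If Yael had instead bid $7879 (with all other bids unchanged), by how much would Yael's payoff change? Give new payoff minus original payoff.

The highest bid among the other bidders is $6643; Yael's bid doesn't change that.
Original bid $4528: Yael is not highest (top rival bid is $6643); payoff $0.
Alternative bid $7879: Yael is highest, pays the top rival bid $6643; payoff $3319 − $6643 = −$3324.
Change in payoff = −$3324 − ($0) = −$3324.

−$3324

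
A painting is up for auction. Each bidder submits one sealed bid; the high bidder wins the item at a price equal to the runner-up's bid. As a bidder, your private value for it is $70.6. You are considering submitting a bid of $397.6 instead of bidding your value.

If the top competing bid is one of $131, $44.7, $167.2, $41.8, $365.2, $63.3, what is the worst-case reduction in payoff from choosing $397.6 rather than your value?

$131: truthful gives $0, deviation gives −$60.4 → loss $60.4.
$44.7: same outcome either way → loss $0.
$167.2: truthful gives $0, deviation gives −$96.6 → loss $96.6.
$41.8: same outcome either way → loss $0.
$365.2: truthful gives $0, deviation gives −$294.6 → loss $294.6.
$63.3: same outcome either way → loss $0.
Maximum loss: $294.6.

$294.6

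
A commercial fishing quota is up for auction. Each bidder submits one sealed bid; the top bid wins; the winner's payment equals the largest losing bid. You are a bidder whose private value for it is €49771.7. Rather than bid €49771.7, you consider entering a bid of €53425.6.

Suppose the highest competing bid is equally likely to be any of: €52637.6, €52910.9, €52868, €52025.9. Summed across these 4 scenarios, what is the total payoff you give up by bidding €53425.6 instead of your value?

€11355.6

The deviation costs you only when the competing bid falls strictly between €49771.7 and €53425.6; elsewhere both bids give the same outcome.
€52637.6: truthful payoff €0, deviation payoff −€2865.9 → loss €2865.9.
€52910.9: truthful payoff €0, deviation payoff −€3139.2 → loss €3139.2.
€52868: truthful payoff €0, deviation payoff −€3096.3 → loss €3096.3.
€52025.9: truthful payoff €0, deviation payoff −€2254.2 → loss €2254.2.
Total loss = €2865.9 + €3139.2 + €3096.3 + €2254.2 = €11355.6.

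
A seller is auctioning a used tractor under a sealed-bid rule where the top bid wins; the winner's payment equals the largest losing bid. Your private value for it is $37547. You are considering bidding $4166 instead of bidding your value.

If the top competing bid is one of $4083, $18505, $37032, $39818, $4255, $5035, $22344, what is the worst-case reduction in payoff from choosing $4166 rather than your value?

$33292

$4083: same outcome either way → loss $0.
$18505: truthful gives $19042, deviation gives $0 → loss $19042.
$37032: truthful gives $515, deviation gives $0 → loss $515.
$39818: same outcome either way → loss $0.
$4255: truthful gives $33292, deviation gives $0 → loss $33292.
$5035: truthful gives $32512, deviation gives $0 → loss $32512.
$22344: truthful gives $15203, deviation gives $0 → loss $15203.
Maximum loss: $33292.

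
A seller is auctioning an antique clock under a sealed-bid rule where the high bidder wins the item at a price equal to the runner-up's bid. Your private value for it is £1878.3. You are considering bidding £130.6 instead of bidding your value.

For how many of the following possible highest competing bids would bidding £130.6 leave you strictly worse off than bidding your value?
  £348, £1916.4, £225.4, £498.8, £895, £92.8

The deviation hurts exactly when the highest competing bid lies strictly between £130.6 and £1878.3 — underbidding then forfeits a profitable win.
£348: inside the interval → strictly worse (loss £1530.3).
£1916.4: above both → same outcome either way.
£225.4: inside the interval → strictly worse (loss £1652.9).
£498.8: inside the interval → strictly worse (loss £1379.5).
£895: inside the interval → strictly worse (loss £983.3).
£92.8: below both → same outcome either way.
Count: 4.

4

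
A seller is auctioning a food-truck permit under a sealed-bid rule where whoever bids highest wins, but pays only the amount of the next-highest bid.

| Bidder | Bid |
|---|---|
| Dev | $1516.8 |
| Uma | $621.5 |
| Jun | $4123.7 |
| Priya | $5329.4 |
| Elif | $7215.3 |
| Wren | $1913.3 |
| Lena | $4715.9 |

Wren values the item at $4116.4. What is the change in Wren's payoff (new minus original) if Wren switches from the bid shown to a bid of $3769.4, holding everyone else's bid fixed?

$0

The highest bid among the other bidders is $7215.3; Wren's bid doesn't change that.
Original bid $1913.3: Wren is not highest (top rival bid is $7215.3); payoff $0.
Alternative bid $3769.4: Wren is not highest (top rival bid is $7215.3); payoff $0.
Change in payoff = $0 − ($0) = $0.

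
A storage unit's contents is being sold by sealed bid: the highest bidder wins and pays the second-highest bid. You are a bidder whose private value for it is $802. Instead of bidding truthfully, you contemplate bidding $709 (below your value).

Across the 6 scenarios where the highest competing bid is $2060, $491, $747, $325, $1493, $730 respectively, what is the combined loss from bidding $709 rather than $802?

$127

The deviation costs you only when the competing bid falls strictly between $709 and $802; elsewhere both bids give the same outcome.
$2060: outcomes coincide → loss $0.
$491: outcomes coincide → loss $0.
$747: truthful payoff $55, deviation payoff $0 → loss $55.
$325: outcomes coincide → loss $0.
$1493: outcomes coincide → loss $0.
$730: truthful payoff $72, deviation payoff $0 → loss $72.
Total loss = $55 + $72 = $127.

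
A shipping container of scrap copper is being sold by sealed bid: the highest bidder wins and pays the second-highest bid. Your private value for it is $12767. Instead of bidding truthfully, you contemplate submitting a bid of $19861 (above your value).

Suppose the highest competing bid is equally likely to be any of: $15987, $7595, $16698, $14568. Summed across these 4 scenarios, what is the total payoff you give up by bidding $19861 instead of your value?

The deviation costs you only when the competing bid falls strictly between $12767 and $19861; elsewhere both bids give the same outcome.
$15987: truthful payoff $0, deviation payoff −$3220 → loss $3220.
$7595: outcomes coincide → loss $0.
$16698: truthful payoff $0, deviation payoff −$3931 → loss $3931.
$14568: truthful payoff $0, deviation payoff −$1801 → loss $1801.
Total loss = $3220 + $3931 + $1801 = $8952.
Because the price is fixed by the runner-up's bid, deviating from your value can only change a good outcome into a bad one — never the reverse.

$8952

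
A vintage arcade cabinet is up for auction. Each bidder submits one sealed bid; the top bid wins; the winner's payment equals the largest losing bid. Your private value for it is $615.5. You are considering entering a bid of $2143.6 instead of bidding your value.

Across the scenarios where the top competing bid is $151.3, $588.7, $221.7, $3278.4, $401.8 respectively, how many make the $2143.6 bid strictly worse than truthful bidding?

The deviation hurts exactly when the highest competing bid lies strictly between $615.5 and $2143.6 — overbidding then wins at a price above your value.
$151.3: below both → same outcome either way.
$588.7: below both → same outcome either way.
$221.7: below both → same outcome either way.
$3278.4: above both → same outcome either way.
$401.8: below both → same outcome either way.
Count: 0.

0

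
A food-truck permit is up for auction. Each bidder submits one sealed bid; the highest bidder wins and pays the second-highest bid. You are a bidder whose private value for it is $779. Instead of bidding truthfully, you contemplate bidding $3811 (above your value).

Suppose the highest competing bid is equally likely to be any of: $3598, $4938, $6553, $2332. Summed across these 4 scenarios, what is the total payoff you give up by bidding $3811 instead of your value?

$4372

The deviation costs you only when the competing bid falls strictly between $779 and $3811; elsewhere both bids give the same outcome.
$3598: truthful payoff $0, deviation payoff −$2819 → loss $2819.
$4938: outcomes coincide → loss $0.
$6553: outcomes coincide → loss $0.
$2332: truthful payoff $0, deviation payoff −$1553 → loss $1553.
Total loss = $2819 + $1553 = $4372.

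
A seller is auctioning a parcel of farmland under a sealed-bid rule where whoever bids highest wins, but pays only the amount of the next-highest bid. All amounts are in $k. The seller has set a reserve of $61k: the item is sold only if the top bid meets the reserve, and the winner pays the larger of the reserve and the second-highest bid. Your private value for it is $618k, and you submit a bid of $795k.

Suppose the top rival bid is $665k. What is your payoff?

−$47k

Your bid $795k is the highest and exceeds the reserve.
Price = max(second-highest bid, reserve) = max($665k, $61k) = $665k.
Payoff = $618k − $665k = −$47k.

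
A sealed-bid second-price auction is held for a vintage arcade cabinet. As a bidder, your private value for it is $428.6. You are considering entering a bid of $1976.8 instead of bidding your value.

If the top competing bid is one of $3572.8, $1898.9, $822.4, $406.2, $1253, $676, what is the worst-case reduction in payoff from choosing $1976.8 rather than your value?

$1470.3

$3572.8: same outcome either way → loss $0.
$1898.9: truthful gives $0, deviation gives −$1470.3 → loss $1470.3.
$822.4: truthful gives $0, deviation gives −$393.8 → loss $393.8.
$406.2: same outcome either way → loss $0.
$1253: truthful gives $0, deviation gives −$824.4 → loss $824.4.
$676: truthful gives $0, deviation gives −$247.4 → loss $247.4.
Maximum loss: $1470.3.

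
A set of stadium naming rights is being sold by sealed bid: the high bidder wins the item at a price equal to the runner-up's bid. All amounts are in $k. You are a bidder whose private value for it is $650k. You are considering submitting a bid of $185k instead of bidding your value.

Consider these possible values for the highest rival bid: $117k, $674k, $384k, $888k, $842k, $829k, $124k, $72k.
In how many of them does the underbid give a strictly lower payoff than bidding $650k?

1

The deviation hurts exactly when the highest competing bid lies strictly between $185k and $650k — underbidding then forfeits a profitable win.
$117k: below both → same outcome either way.
$674k: above both → same outcome either way.
$384k: inside the interval → strictly worse (loss $266k).
$888k: above both → same outcome either way.
$842k: above both → same outcome either way.
$829k: above both → same outcome either way.
$124k: below both → same outcome either way.
$72k: below both → same outcome either way.
Count: 1.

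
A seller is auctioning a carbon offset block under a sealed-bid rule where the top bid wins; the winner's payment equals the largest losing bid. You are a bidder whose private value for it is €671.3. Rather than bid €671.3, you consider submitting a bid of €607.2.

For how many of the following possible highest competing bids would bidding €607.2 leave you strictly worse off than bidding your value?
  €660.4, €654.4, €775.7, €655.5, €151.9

The deviation hurts exactly when the highest competing bid lies strictly between €607.2 and €671.3 — underbidding then forfeits a profitable win.
€660.4: inside the interval → strictly worse (loss €10.9).
€654.4: inside the interval → strictly worse (loss €16.9).
€775.7: above both → same outcome either way.
€655.5: inside the interval → strictly worse (loss €15.8).
€151.9: below both → same outcome either way.
Count: 3.

3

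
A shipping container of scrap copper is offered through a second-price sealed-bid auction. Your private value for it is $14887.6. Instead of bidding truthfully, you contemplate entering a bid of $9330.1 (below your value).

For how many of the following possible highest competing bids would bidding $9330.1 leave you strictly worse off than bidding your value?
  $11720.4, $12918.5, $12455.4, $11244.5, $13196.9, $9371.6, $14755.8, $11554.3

The deviation hurts exactly when the highest competing bid lies strictly between $9330.1 and $14887.6 — underbidding then forfeits a profitable win.
$11720.4: inside the interval → strictly worse (loss $3167.2).
$12918.5: inside the interval → strictly worse (loss $1969.1).
$12455.4: inside the interval → strictly worse (loss $2432.2).
$11244.5: inside the interval → strictly worse (loss $3643.1).
$13196.9: inside the interval → strictly worse (loss $1690.7).
$9371.6: inside the interval → strictly worse (loss $5516).
$14755.8: inside the interval → strictly worse (loss $131.8).
$11554.3: inside the interval → strictly worse (loss $3333.3).
Count: 8.

8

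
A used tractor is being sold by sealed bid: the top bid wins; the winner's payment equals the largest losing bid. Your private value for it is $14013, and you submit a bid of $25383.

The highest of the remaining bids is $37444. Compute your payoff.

Your bid $25383 is below the highest competing bid $37444, so you lose.
A losing bidder pays nothing and receives nothing: payoff = $0.

$0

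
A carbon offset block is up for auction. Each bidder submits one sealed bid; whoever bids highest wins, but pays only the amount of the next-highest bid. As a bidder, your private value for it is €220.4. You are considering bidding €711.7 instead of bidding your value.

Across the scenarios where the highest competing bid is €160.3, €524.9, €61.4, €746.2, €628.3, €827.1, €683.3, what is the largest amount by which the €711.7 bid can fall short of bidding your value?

€462.9

€160.3: same outcome either way → loss €0.
€524.9: truthful gives €0, deviation gives −€304.5 → loss €304.5.
€61.4: same outcome either way → loss €0.
€746.2: same outcome either way → loss €0.
€628.3: truthful gives €0, deviation gives −€407.9 → loss €407.9.
€827.1: same outcome either way → loss €0.
€683.3: truthful gives €0, deviation gives −€462.9 → loss €462.9.
Maximum loss: €462.9.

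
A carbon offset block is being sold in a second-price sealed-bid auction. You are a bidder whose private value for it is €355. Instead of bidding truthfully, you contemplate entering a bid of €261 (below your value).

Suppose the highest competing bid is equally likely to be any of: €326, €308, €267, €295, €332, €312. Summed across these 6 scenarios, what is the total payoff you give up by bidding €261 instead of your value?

The deviation costs you only when the competing bid falls strictly between €261 and €355; elsewhere both bids give the same outcome.
€326: truthful payoff €29, deviation payoff €0 → loss €29.
€308: truthful payoff €47, deviation payoff €0 → loss €47.
€267: truthful payoff €88, deviation payoff €0 → loss €88.
€295: truthful payoff €60, deviation payoff €0 → loss €60.
€332: truthful payoff €23, deviation payoff €0 → loss €23.
€312: truthful payoff €43, deviation payoff €0 → loss €43.
Total loss = €29 + €47 + €88 + €60 + €23 + €43 = €290.
Truthful bidding weakly dominates here: raising your bid can only win items priced above your value, and lowering it can only forfeit items priced below.

€290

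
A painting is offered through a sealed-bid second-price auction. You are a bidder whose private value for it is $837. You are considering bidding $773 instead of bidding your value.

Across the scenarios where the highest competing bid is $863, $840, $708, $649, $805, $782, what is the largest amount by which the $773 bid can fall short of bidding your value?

$863: same outcome either way → loss $0.
$840: same outcome either way → loss $0.
$708: same outcome either way → loss $0.
$649: same outcome either way → loss $0.
$805: truthful gives $32, deviation gives $0 → loss $32.
$782: truthful gives $55, deviation gives $0 → loss $55.
Maximum loss: $55.

$55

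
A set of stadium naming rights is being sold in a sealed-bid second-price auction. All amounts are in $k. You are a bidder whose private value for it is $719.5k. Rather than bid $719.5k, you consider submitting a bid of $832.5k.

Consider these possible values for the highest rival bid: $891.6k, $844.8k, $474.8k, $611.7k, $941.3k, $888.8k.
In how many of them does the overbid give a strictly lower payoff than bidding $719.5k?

0

The deviation hurts exactly when the highest competing bid lies strictly between $719.5k and $832.5k — overbidding then wins at a price above your value.
$891.6k: above both → same outcome either way.
$844.8k: above both → same outcome either way.
$474.8k: below both → same outcome either way.
$611.7k: below both → same outcome either way.
$941.3k: above both → same outcome either way.
$888.8k: above both → same outcome either way.
Count: 0.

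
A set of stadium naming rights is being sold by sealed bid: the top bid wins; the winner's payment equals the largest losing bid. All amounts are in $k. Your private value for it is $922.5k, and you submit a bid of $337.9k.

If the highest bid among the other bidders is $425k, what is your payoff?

$0k

Your bid $337.9k is below the highest competing bid $425k, so you lose.
A losing bidder pays nothing and receives nothing: payoff = $0k.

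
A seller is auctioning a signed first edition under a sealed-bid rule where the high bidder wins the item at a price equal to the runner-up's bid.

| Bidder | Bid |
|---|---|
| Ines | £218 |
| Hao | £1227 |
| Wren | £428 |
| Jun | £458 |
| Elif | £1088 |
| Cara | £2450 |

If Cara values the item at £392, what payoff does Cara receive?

Highest bid: Cara at £2450, so Cara wins.
Second-highest bid: Hao at £1227 — that is the price the winner pays.
Cara's payoff = value − price = £392 − £1227 = −£835.

−£835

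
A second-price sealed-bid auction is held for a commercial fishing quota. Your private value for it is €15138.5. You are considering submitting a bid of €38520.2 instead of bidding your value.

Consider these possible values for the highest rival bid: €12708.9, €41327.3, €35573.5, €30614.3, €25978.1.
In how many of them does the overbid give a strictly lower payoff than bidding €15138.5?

3

The deviation hurts exactly when the highest competing bid lies strictly between €15138.5 and €38520.2 — overbidding then wins at a price above your value.
€12708.9: below both → same outcome either way.
€41327.3: above both → same outcome either way.
€35573.5: inside the interval → strictly worse (loss €20435).
€30614.3: inside the interval → strictly worse (loss €15475.8).
€25978.1: inside the interval → strictly worse (loss €10839.6).
Count: 3.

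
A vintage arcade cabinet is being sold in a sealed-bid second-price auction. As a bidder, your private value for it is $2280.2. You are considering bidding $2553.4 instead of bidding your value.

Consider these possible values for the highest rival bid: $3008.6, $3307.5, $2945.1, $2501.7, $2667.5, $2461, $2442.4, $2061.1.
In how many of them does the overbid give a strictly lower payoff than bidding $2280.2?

The deviation hurts exactly when the highest competing bid lies strictly between $2280.2 and $2553.4 — overbidding then wins at a price above your value.
$3008.6: above both → same outcome either way.
$3307.5: above both → same outcome either way.
$2945.1: above both → same outcome either way.
$2501.7: inside the interval → strictly worse (loss $221.5).
$2667.5: above both → same outcome either way.
$2461: inside the interval → strictly worse (loss $180.8).
$2442.4: inside the interval → strictly worse (loss $162.2).
$2061.1: below both → same outcome either way.
Count: 3.

3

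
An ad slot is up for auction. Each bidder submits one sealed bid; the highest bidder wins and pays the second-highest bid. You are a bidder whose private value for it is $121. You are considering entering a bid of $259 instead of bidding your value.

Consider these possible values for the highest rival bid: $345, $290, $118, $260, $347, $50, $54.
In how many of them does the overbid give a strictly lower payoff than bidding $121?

0

The deviation hurts exactly when the highest competing bid lies strictly between $121 and $259 — overbidding then wins at a price above your value.
$345: above both → same outcome either way.
$290: above both → same outcome either way.
$118: below both → same outcome either way.
$260: above both → same outcome either way.
$347: above both → same outcome either way.
$50: below both → same outcome either way.
$54: below both → same outcome either way.
Count: 0.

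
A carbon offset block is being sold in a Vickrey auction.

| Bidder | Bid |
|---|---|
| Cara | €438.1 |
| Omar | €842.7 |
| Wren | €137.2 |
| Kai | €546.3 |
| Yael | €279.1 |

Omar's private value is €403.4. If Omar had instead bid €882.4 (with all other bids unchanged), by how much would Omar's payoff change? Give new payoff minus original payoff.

€0

The highest bid among the other bidders is €546.3; Omar's bid doesn't change that.
Original bid €842.7: Omar is highest, pays the top rival bid €546.3; payoff €403.4 − €546.3 = −€142.9.
Alternative bid €882.4: Omar is highest, pays the top rival bid €546.3; payoff €403.4 − €546.3 = −€142.9.
Change in payoff = −€142.9 − (−€142.9) = €0.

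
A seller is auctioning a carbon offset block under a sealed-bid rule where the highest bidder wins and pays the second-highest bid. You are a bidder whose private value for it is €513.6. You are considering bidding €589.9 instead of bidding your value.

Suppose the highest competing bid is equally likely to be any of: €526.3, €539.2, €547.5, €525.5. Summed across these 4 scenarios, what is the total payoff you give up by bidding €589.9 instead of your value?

€84.1

The deviation costs you only when the competing bid falls strictly between €513.6 and €589.9; elsewhere both bids give the same outcome.
€526.3: truthful payoff €0, deviation payoff −€12.7 → loss €12.7.
€539.2: truthful payoff €0, deviation payoff −€25.6 → loss €25.6.
€547.5: truthful payoff €0, deviation payoff −€33.9 → loss €33.9.
€525.5: truthful payoff €0, deviation payoff −€11.9 → loss €11.9.
Total loss = €12.7 + €25.6 + €33.9 + €11.9 = €84.1.
Truthful bidding weakly dominates here: raising your bid can only win items priced above your value, and lowering it can only forfeit items priced below.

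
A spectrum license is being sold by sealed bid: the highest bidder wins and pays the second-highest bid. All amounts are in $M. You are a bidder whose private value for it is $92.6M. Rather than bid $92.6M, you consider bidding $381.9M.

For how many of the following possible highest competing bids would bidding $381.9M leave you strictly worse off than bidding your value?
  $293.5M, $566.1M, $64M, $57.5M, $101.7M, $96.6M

The deviation hurts exactly when the highest competing bid lies strictly between $92.6M and $381.9M — overbidding then wins at a price above your value.
$293.5M: inside the interval → strictly worse (loss $200.9M).
$566.1M: above both → same outcome either way.
$64M: below both → same outcome either way.
$57.5M: below both → same outcome either way.
$101.7M: inside the interval → strictly worse (loss $9.1M).
$96.6M: inside the interval → strictly worse (loss $4M).
Count: 3.

3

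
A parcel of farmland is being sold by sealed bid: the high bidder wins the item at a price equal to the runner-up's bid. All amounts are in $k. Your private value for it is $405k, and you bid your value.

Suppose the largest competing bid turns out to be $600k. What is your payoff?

$0k

Your bid $405k is below the highest competing bid $600k, so you lose.
A losing bidder pays nothing and receives nothing: payoff = $0k.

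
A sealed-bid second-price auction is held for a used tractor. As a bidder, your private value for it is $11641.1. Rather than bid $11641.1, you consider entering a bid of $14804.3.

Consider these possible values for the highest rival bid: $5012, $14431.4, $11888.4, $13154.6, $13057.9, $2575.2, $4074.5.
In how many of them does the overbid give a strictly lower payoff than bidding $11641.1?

The deviation hurts exactly when the highest competing bid lies strictly between $11641.1 and $14804.3 — overbidding then wins at a price above your value.
$5012: below both → same outcome either way.
$14431.4: inside the interval → strictly worse (loss $2790.3).
$11888.4: inside the interval → strictly worse (loss $247.3).
$13154.6: inside the interval → strictly worse (loss $1513.5).
$13057.9: inside the interval → strictly worse (loss $1416.8).
$2575.2: below both → same outcome either way.
$4074.5: below both → same outcome either way.
Count: 4.

4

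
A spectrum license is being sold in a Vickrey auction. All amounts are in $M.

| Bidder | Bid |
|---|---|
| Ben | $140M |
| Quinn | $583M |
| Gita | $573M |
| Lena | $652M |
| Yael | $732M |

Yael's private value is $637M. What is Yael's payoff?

−$15M

Highest bid: Yael at $732M, so Yael wins.
Second-highest bid: Lena at $652M — that is the price the winner pays.
Yael's payoff = value − price = $637M − $652M = −$15M.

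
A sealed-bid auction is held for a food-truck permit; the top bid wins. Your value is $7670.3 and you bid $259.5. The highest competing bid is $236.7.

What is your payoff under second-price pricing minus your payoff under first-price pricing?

You have the highest bid, so you win under either rule.
Second-price: pay $236.7 → payoff $7433.6.
First-price: pay your own bid $259.5 → payoff $7410.8.
Difference = $7433.6 − ($7410.8) = $22.8.

$22.8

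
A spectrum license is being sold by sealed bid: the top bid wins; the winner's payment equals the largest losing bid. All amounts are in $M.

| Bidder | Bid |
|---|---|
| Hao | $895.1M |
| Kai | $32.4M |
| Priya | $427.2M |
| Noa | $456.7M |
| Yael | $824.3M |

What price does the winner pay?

$824.3M

Highest bid: Hao at $895.1M, so Hao wins.
Second-highest bid: Yael at $824.3M — that is the price the winner pays.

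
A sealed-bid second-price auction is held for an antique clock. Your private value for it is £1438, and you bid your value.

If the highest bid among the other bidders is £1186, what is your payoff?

£252

Your bid £1438 exceeds the highest competing bid £1186, so you win.
In a second-price auction the winner pays the second-highest bid, £1186.
Payoff = value − price = £1438 − £1186 = £252.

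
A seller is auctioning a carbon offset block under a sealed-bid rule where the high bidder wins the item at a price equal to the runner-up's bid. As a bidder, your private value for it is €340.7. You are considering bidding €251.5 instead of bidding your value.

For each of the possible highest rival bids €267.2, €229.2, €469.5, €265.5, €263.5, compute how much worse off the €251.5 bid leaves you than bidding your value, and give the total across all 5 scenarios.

The deviation costs you only when the competing bid falls strictly between €251.5 and €340.7; elsewhere both bids give the same outcome.
€267.2: truthful payoff €73.5, deviation payoff €0 → loss €73.5.
€229.2: outcomes coincide → loss €0.
€469.5: outcomes coincide → loss €0.
€265.5: truthful payoff €75.2, deviation payoff €0 → loss €75.2.
€263.5: truthful payoff €77.2, deviation payoff €0 → loss €77.2.
Total loss = €73.5 + €75.2 + €77.2 = €225.9.

€225.9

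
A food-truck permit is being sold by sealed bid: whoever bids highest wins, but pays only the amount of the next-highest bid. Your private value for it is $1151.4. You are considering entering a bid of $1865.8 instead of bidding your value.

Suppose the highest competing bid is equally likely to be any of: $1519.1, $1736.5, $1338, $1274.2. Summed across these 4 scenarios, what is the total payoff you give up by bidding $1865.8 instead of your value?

$1262.2

The deviation costs you only when the competing bid falls strictly between $1151.4 and $1865.8; elsewhere both bids give the same outcome.
$1519.1: truthful payoff $0, deviation payoff −$367.7 → loss $367.7.
$1736.5: truthful payoff $0, deviation payoff −$585.1 → loss $585.1.
$1338: truthful payoff $0, deviation payoff −$186.6 → loss $186.6.
$1274.2: truthful payoff $0, deviation payoff −$122.8 → loss $122.8.
Total loss = $367.7 + $585.1 + $186.6 + $122.8 = $1262.2.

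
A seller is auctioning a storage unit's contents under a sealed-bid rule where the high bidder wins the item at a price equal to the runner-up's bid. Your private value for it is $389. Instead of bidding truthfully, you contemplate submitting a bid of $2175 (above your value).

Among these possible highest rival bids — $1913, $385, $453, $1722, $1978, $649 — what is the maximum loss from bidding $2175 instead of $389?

$1589

$1913: truthful gives $0, deviation gives −$1524 → loss $1524.
$385: same outcome either way → loss $0.
$453: truthful gives $0, deviation gives −$64 → loss $64.
$1722: truthful gives $0, deviation gives −$1333 → loss $1333.
$1978: truthful gives $0, deviation gives −$1589 → loss $1589.
$649: truthful gives $0, deviation gives −$260 → loss $260.
Maximum loss: $1589.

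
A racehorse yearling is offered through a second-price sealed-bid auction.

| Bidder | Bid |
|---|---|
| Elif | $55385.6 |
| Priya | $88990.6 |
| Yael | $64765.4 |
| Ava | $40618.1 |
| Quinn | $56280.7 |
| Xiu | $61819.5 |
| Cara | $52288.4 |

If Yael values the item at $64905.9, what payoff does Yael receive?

Highest bid: Priya at $88990.6, so Priya wins.
Second-highest bid: Yael at $64765.4 — that is the price the winner pays.
Yael did not win, so Yael pays nothing and receives nothing: payoff $0.

$0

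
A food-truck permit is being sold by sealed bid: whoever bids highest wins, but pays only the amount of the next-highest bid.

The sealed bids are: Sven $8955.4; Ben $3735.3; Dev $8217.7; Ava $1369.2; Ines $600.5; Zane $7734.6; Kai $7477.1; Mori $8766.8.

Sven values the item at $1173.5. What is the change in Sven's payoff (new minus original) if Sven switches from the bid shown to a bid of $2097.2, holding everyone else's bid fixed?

$7593.3

The highest bid among the other bidders is $8766.8; Sven's bid doesn't change that.
Original bid $8955.4: Sven is highest, pays the top rival bid $8766.8; payoff $1173.5 − $8766.8 = −$7593.3.
Alternative bid $2097.2: Sven is not highest (top rival bid is $8766.8); payoff $0.
Change in payoff = $0 − (−$7593.3) = $7593.3.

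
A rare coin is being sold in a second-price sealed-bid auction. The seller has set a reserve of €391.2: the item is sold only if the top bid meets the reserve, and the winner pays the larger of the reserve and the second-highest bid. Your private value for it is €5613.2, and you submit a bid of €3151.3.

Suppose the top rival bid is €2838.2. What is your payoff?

Your bid €3151.3 is the highest and exceeds the reserve.
Price = max(second-highest bid, reserve) = max(€2838.2, €391.2) = €2838.2.
Payoff = €5613.2 − €2838.2 = €2775.

€2775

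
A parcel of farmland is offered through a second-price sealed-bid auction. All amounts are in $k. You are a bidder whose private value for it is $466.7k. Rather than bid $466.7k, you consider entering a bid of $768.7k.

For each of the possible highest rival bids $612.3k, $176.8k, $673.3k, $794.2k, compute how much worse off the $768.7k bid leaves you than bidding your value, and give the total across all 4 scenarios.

The deviation costs you only when the competing bid falls strictly between $466.7k and $768.7k; elsewhere both bids give the same outcome.
$612.3k: truthful payoff $0k, deviation payoff −$145.6k → loss $145.6k.
$176.8k: outcomes coincide → loss $0k.
$673.3k: truthful payoff $0k, deviation payoff −$206.6k → loss $206.6k.
$794.2k: outcomes coincide → loss $0k.
Total loss = $145.6k + $206.6k = $352.2k.
Truthful bidding weakly dominates here: raising your bid can only win items priced above your value, and lowering it can only forfeit items priced below.

$352.2k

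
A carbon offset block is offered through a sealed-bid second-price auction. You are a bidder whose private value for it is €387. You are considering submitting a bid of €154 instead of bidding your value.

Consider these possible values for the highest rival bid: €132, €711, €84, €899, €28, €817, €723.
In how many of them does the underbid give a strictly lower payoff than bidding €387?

0

The deviation hurts exactly when the highest competing bid lies strictly between €154 and €387 — underbidding then forfeits a profitable win.
€132: below both → same outcome either way.
€711: above both → same outcome either way.
€84: below both → same outcome either way.
€899: above both → same outcome either way.
€28: below both → same outcome either way.
€817: above both → same outcome either way.
€723: above both → same outcome either way.
Count: 0.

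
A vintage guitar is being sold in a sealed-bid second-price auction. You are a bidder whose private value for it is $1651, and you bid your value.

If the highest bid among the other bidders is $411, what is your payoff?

Your bid $1651 exceeds the highest competing bid $411, so you win.
In a second-price auction the winner pays the second-highest bid, $411.
Payoff = value − price = $1651 − $411 = $1240.

$1240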